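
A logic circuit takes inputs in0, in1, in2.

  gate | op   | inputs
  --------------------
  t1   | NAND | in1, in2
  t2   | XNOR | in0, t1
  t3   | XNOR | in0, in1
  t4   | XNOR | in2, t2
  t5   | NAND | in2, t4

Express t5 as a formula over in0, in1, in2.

t1 = in1 NAND in2
t2 = in0 XNOR t1 = in0 XNOR (in1 NAND in2)
t4 = in2 XNOR t2 = in2 XNOR (in0 XNOR (in1 NAND in2))
t5 = in2 NAND t4 = in2 NAND (in2 XNOR (in0 XNOR (in1 NAND in2)))

in2 NAND (in2 XNOR (in0 XNOR (in1 NAND in2)))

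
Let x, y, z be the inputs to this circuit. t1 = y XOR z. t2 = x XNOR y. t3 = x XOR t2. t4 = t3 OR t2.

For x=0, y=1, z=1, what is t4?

0

t2 = 0 XNOR 1 = 0
t3 = 0 XOR 0 = 0
t4 = 0 OR 0 = 0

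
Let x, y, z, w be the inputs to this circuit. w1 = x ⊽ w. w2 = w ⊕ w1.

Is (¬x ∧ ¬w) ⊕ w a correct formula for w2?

Yes

w1 = x ⊽ w
w2 = w ⊕ w1 = w ⊕ (x ⊽ w)
At x=1, y=0, z=0, w=0: circuit gives 0, formula gives 0.
At x=0, y=0, z=0, w=0: circuit gives 1, formula gives 1.
Agrees on all 16 inputs.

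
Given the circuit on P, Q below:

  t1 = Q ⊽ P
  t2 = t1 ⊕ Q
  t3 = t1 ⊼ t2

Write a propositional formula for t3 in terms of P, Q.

t1 = Q ⊽ P
t2 = t1 ⊕ Q = (Q ⊽ P) ⊕ Q
t3 = t1 ⊼ t2 = (Q ⊽ P) ⊼ ((Q ⊽ P) ⊕ Q)

(Q ⊽ P) ⊼ ((Q ⊽ P) ⊕ Q)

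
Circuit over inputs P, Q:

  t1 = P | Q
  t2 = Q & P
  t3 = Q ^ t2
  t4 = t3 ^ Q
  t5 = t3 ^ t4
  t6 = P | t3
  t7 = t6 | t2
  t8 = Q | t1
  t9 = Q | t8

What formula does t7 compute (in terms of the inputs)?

(P | (Q ^ (Q & P))) | (Q & P)

t2 = Q & P
t3 = Q ^ t2 = Q ^ (Q & P)
t6 = P | t3 = P | (Q ^ (Q & P))
t7 = t6 | t2 = (P | (Q ^ (Q & P))) | (Q & P)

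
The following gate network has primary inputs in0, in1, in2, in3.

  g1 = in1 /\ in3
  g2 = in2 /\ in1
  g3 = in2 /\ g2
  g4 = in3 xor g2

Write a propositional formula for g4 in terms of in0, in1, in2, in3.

in3 xor (in2 /\ in1)

g2 = in2 /\ in1
g4 = in3 xor g2 = in3 xor (in2 /\ in1)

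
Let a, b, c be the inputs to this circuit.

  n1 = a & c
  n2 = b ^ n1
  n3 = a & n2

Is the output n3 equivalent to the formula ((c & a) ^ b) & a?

n1 = a & c
n2 = b ^ n1 = b ^ (a & c)
n3 = a & n2 = a & (b ^ (a & c))
At a=0, b=0, c=0: circuit gives 0, formula gives 0.
At a=1, b=0, c=1: circuit gives 1, formula gives 1.
Agrees on all 8 inputs.

Yes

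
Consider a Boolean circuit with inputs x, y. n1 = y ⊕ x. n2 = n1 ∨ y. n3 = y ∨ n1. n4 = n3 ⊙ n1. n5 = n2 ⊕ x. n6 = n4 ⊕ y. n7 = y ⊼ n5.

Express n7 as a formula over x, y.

n1 = y ⊕ x
n2 = n1 ∨ y = (y ⊕ x) ∨ y
n5 = n2 ⊕ x = ((y ⊕ x) ∨ y) ⊕ x
n7 = y ⊼ n5 = y ⊼ (((y ⊕ x) ∨ y) ⊕ x)

y ⊼ (((y ⊕ x) ∨ y) ⊕ x)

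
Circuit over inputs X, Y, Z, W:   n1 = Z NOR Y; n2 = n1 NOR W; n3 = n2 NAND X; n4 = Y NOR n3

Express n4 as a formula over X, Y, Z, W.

Y NOR (((Z NOR Y) NOR W) NAND X)

n1 = Z NOR Y
n2 = n1 NOR W = (Z NOR Y) NOR W
n3 = n2 NAND X = ((Z NOR Y) NOR W) NAND X
n4 = Y NOR n3 = Y NOR (((Z NOR Y) NOR W) NAND X)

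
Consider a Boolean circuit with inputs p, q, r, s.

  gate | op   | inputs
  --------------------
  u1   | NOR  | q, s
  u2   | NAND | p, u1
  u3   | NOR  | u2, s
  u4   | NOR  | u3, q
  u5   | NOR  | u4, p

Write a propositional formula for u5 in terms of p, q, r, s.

u1 = q NOR s
u2 = p NAND u1 = p NAND (q NOR s)
u3 = u2 NOR s = (p NAND (q NOR s)) NOR s
u4 = u3 NOR q = ((p NAND (q NOR s)) NOR s) NOR q
u5 = u4 NOR p = (((p NAND (q NOR s)) NOR s) NOR q) NOR p

(((p NAND (q NOR s)) NOR s) NOR q) NOR p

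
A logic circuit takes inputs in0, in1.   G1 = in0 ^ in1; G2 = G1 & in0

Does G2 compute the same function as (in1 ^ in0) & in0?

Yes

G1 = in0 ^ in1
G2 = G1 & in0 = (in0 ^ in1) & in0
At in0=0, in1=0: circuit gives 0, formula gives 0.
At in0=1, in1=0: circuit gives 1, formula gives 1.
Agrees on all 4 inputs.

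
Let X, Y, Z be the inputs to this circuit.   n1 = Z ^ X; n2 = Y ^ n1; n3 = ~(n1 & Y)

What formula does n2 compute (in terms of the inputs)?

Y ^ (Z ^ X)

n1 = Z ^ X
n2 = Y ^ n1 = Y ^ (Z ^ X)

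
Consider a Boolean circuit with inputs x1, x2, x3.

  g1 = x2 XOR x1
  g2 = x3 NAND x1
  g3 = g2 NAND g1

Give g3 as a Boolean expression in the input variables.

g1 = x2 XOR x1
g2 = x3 NAND x1
g3 = g2 NAND g1 = (x3 NAND x1) NAND (x2 XOR x1)

(x3 NAND x1) NAND (x2 XOR x1)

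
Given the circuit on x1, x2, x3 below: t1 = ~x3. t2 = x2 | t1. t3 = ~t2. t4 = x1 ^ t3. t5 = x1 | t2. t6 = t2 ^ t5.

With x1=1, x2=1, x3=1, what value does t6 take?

0

t1 = ~1 = 0
t2 = 1 | 0 = 1
t5 = 1 | 1 = 1
t6 = 1 ^ 1 = 0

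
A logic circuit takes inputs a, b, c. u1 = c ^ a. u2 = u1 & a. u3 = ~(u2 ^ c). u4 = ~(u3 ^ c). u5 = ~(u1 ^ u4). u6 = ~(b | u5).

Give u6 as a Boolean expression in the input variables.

u1 = c ^ a
u2 = u1 & a = (c ^ a) & a
u3 = ~(u2 ^ c) = ~(((c ^ a) & a) ^ c)
u4 = ~(u3 ^ c) = ~((~(((c ^ a) & a) ^ c)) ^ c)
u5 = ~(u1 ^ u4) = ~((c ^ a) ^ (~((~(((c ^ a) & a) ^ c)) ^ c)))
u6 = ~(b | u5) = ~(b | (~((c ^ a) ^ (~((~(((c ^ a) & a) ^ c)) ^ c)))))

~(b | (~((c ^ a) ^ (~((~(((c ^ a) & a) ^ c)) ^ c)))))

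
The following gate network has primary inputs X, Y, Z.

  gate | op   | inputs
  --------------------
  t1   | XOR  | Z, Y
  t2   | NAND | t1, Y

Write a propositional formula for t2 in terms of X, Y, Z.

t1 = Z XOR Y
t2 = t1 NAND Y = (Z XOR Y) NAND Y

(Z XOR Y) NAND Y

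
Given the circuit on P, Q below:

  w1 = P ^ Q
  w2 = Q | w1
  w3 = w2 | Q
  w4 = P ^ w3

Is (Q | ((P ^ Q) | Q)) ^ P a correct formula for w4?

w1 = P ^ Q
w2 = Q | w1 = Q | (P ^ Q)
w3 = w2 | Q = (Q | (P ^ Q)) | Q
w4 = P ^ w3 = P ^ ((Q | (P ^ Q)) | Q)
At P=0, Q=0: circuit gives 0, formula gives 0.
At P=0, Q=1: circuit gives 1, formula gives 1.
Agrees on all 4 inputs.

Yes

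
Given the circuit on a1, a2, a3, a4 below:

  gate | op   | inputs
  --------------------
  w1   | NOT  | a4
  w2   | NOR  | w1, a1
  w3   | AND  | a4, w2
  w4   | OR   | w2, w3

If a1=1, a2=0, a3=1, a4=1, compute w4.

w1 = NOT 1 = 0
w2 = 0 NOR 1 = 0
w3 = 1 AND 0 = 0
w4 = 0 OR 0 = 0

0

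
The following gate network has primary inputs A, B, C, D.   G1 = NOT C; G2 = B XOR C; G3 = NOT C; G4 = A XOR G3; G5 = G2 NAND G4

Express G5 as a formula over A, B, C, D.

(B XOR C) NAND (A XOR NOT C)

G2 = B XOR C
G3 = NOT C
G4 = A XOR G3 = A XOR NOT C
G5 = G2 NAND G4 = (B XOR C) NAND (A XOR NOT C)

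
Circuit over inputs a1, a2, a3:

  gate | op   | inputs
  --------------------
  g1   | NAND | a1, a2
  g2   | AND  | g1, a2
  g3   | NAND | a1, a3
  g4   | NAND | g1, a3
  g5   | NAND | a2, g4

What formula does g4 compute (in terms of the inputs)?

(a1 NAND a2) NAND a3

g1 = a1 NAND a2
g4 = g1 NAND a3 = (a1 NAND a2) NAND a3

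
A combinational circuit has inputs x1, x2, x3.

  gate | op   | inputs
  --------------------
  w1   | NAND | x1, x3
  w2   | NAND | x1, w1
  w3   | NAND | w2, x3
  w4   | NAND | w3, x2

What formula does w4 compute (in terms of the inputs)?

w1 = x1 NAND x3
w2 = x1 NAND w1 = x1 NAND (x1 NAND x3)
w3 = w2 NAND x3 = (x1 NAND (x1 NAND x3)) NAND x3
w4 = w3 NAND x2 = ((x1 NAND (x1 NAND x3)) NAND x3) NAND x2

((x1 NAND (x1 NAND x3)) NAND x3) NAND x2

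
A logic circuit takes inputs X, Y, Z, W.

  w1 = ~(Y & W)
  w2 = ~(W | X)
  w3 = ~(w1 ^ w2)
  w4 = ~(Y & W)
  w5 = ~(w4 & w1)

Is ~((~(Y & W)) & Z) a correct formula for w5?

w1 = ~(Y & W)
w4 = ~(Y & W)
w5 = ~(w4 & w1) = ~((~(Y & W)) & (~(Y & W)))
At X=0, Y=0, Z=0, W=0: circuit gives 0, formula gives 1.

No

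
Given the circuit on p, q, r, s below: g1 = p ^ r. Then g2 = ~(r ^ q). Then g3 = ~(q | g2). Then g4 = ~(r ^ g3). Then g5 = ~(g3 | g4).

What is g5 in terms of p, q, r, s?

~((~(q | (~(r ^ q)))) | (~(r ^ (~(q | (~(r ^ q)))))))

g2 = ~(r ^ q)
g3 = ~(q | g2) = ~(q | (~(r ^ q)))
g4 = ~(r ^ g3) = ~(r ^ (~(q | (~(r ^ q)))))
g5 = ~(g3 | g4) = ~((~(q | (~(r ^ q)))) | (~(r ^ (~(q | (~(r ^ q)))))))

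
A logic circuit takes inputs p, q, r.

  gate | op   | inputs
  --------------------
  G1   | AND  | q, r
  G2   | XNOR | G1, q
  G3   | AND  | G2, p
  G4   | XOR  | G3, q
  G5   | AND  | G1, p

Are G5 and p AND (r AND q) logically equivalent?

Yes

G1 = q AND r
G5 = G1 AND p = (q AND r) AND p
At p=0, q=0, r=0: circuit gives 0, formula gives 0.
At p=1, q=1, r=1: circuit gives 1, formula gives 1.
Agrees on all 8 inputs.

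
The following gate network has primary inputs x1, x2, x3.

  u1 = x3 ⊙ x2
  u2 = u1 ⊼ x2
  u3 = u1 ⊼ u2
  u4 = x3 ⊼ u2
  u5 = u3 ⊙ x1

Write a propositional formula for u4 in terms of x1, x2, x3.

x3 ⊼ ((x3 ⊙ x2) ⊼ x2)

u1 = x3 ⊙ x2
u2 = u1 ⊼ x2 = (x3 ⊙ x2) ⊼ x2
u4 = x3 ⊼ u2 = x3 ⊼ ((x3 ⊙ x2) ⊼ x2)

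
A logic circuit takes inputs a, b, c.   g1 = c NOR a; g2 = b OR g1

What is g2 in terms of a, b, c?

g1 = c NOR a
g2 = b OR g1 = b OR (c NOR a)

b OR (c NOR a)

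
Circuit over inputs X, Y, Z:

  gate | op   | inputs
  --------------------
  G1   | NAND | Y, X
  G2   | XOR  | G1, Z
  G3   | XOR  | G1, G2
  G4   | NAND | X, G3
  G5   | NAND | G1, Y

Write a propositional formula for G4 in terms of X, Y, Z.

X NAND ((Y NAND X) XOR ((Y NAND X) XOR Z))

G1 = Y NAND X
G2 = G1 XOR Z = (Y NAND X) XOR Z
G3 = G1 XOR G2 = (Y NAND X) XOR ((Y NAND X) XOR Z)
G4 = X NAND G3 = X NAND ((Y NAND X) XOR ((Y NAND X) XOR Z))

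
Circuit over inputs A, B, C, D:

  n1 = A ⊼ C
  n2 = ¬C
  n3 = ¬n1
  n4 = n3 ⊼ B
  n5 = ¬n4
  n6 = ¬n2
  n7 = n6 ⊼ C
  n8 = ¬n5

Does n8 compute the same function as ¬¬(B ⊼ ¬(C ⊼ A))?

Yes

n1 = A ⊼ C
n3 = ¬n1 = ¬(A ⊼ C)
n4 = n3 ⊼ B = ¬(A ⊼ C) ⊼ B
n5 = ¬n4 = ¬(¬(A ⊼ C) ⊼ B)
n8 = ¬n5 = ¬¬(¬(A ⊼ C) ⊼ B)
At A=1, B=1, C=1, D=0: circuit gives 0, formula gives 0.
At A=0, B=0, C=0, D=0: circuit gives 1, formula gives 1.
Agrees on all 16 inputs.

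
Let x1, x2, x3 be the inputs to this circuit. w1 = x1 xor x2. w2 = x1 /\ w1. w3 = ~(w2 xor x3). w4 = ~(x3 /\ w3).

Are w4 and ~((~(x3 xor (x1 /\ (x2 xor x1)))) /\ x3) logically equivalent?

w1 = x1 xor x2
w2 = x1 /\ w1 = x1 /\ (x1 xor x2)
w3 = ~(w2 xor x3) = ~((x1 /\ (x1 xor x2)) xor x3)
w4 = ~(x3 /\ w3) = ~(x3 /\ (~((x1 /\ (x1 xor x2)) xor x3)))
At x1=1, x2=0, x3=1: circuit gives 0, formula gives 0.
At x1=0, x2=0, x3=0: circuit gives 1, formula gives 1.
Agrees on all 8 inputs.

Yes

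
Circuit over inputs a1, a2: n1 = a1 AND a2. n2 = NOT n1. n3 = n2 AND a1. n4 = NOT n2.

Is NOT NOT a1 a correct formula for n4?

n1 = a1 AND a2
n2 = NOT n1 = NOT (a1 AND a2)
n4 = NOT n2 = NOT NOT (a1 AND a2)
At a1=1, a2=0: circuit gives 0, formula gives 1.

No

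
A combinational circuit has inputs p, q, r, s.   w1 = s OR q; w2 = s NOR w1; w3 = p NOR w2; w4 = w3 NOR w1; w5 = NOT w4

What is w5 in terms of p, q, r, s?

w1 = s OR q
w2 = s NOR w1 = s NOR (s OR q)
w3 = p NOR w2 = p NOR (s NOR (s OR q))
w4 = w3 NOR w1 = (p NOR (s NOR (s OR q))) NOR (s OR q)
w5 = NOT w4 = NOT ((p NOR (s NOR (s OR q))) NOR (s OR q))

NOT ((p NOR (s NOR (s OR q))) NOR (s OR q))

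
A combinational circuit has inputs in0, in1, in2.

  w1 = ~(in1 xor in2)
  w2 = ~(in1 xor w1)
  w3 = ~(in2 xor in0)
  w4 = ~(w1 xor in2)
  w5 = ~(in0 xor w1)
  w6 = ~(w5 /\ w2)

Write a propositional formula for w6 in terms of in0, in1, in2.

~((~(in0 xor (~(in1 xor in2)))) /\ (~(in1 xor (~(in1 xor in2)))))

w1 = ~(in1 xor in2)
w2 = ~(in1 xor w1) = ~(in1 xor (~(in1 xor in2)))
w5 = ~(in0 xor w1) = ~(in0 xor (~(in1 xor in2)))
w6 = ~(w5 /\ w2) = ~((~(in0 xor (~(in1 xor in2)))) /\ (~(in1 xor (~(in1 xor in2)))))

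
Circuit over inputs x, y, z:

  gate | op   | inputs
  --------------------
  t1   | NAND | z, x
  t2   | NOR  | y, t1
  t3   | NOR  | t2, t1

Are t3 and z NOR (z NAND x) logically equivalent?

t1 = z NAND x
t2 = y NOR t1 = y NOR (z NAND x)
t3 = t2 NOR t1 = (y NOR (z NAND x)) NOR (z NAND x)
At x=1, y=1, z=1: circuit gives 1, formula gives 0.

No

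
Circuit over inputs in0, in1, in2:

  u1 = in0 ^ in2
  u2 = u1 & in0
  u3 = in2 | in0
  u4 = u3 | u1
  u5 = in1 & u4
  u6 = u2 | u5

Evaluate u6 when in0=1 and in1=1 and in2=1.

1

u1 = 1 ^ 1 = 0
u2 = 0 & 1 = 0
u3 = 1 | 1 = 1
u4 = 1 | 0 = 1
u5 = 1 & 1 = 1
u6 = 0 | 1 = 1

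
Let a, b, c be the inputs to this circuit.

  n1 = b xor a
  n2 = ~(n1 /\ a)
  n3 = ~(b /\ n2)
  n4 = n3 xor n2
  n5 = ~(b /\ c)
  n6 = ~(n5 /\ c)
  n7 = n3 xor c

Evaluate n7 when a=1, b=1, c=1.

n1 = 1 xor 1 = 0
n2 = ~(0 /\ 1) = 1
n3 = ~(1 /\ 1) = 0
n7 = 0 xor 1 = 1

1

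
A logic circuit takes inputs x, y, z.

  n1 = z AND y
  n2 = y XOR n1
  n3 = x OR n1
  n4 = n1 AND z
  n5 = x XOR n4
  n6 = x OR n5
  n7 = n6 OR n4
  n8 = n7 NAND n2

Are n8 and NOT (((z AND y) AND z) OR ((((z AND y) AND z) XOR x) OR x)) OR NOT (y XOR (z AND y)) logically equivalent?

Yes

n1 = z AND y
n2 = y XOR n1 = y XOR (z AND y)
n4 = n1 AND z = (z AND y) AND z
n5 = x XOR n4 = x XOR ((z AND y) AND z)
n6 = x OR n5 = x OR (x XOR ((z AND y) AND z))
n7 = n6 OR n4 = (x OR (x XOR ((z AND y) AND z))) OR ((z AND y) AND z)
n8 = n7 NAND n2 = ((x OR (x XOR ((z AND y) AND z))) OR ((z AND y) AND z)) NAND (y XOR (z AND y))
At x=1, y=1, z=0: circuit gives 0, formula gives 0.
At x=0, y=0, z=0: circuit gives 1, formula gives 1.
Agrees on all 8 inputs.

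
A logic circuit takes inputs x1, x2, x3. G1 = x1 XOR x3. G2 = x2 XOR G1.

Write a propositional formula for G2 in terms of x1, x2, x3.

G1 = x1 XOR x3
G2 = x2 XOR G1 = x2 XOR (x1 XOR x3)

x2 XOR (x1 XOR x3)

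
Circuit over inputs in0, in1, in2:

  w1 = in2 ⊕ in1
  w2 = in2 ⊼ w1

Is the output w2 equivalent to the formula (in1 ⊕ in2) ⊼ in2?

Yes

w1 = in2 ⊕ in1
w2 = in2 ⊼ w1 = in2 ⊼ (in2 ⊕ in1)
At in0=0, in1=0, in2=1: circuit gives 0, formula gives 0.
At in0=0, in1=0, in2=0: circuit gives 1, formula gives 1.
Agrees on all 8 inputs.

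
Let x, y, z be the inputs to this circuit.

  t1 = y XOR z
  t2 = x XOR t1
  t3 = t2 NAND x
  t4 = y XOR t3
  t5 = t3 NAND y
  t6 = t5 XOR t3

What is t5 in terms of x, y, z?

((x XOR (y XOR z)) NAND x) NAND y

t1 = y XOR z
t2 = x XOR t1 = x XOR (y XOR z)
t3 = t2 NAND x = (x XOR (y XOR z)) NAND x
t5 = t3 NAND y = ((x XOR (y XOR z)) NAND x) NAND y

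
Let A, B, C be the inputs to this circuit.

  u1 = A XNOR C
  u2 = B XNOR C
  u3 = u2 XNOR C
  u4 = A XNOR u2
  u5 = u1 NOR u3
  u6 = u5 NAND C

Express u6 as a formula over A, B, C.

u1 = A XNOR C
u2 = B XNOR C
u3 = u2 XNOR C = (B XNOR C) XNOR C
u5 = u1 NOR u3 = (A XNOR C) NOR ((B XNOR C) XNOR C)
u6 = u5 NAND C = ((A XNOR C) NOR ((B XNOR C) XNOR C)) NAND C

((A XNOR C) NOR ((B XNOR C) XNOR C)) NAND C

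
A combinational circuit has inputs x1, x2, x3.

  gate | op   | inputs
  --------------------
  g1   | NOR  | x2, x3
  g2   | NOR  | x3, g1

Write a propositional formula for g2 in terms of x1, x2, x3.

x3 NOR (x2 NOR x3)

g1 = x2 NOR x3
g2 = x3 NOR g1 = x3 NOR (x2 NOR x3)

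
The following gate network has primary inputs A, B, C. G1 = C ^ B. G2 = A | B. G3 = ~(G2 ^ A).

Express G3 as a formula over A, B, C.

G2 = A | B
G3 = ~(G2 ^ A) = ~((A | B) ^ A)

~((A | B) ^ A)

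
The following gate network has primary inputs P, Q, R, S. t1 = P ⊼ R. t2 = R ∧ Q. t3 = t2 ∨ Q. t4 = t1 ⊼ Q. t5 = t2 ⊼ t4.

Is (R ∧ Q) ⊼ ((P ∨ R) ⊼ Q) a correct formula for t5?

t1 = P ⊼ R
t2 = R ∧ Q
t4 = t1 ⊼ Q = (P ⊼ R) ⊼ Q
t5 = t2 ⊼ t4 = (R ∧ Q) ⊼ ((P ⊼ R) ⊼ Q)
At P=1, Q=1, R=1, S=0: circuit gives 0, formula gives 1.

No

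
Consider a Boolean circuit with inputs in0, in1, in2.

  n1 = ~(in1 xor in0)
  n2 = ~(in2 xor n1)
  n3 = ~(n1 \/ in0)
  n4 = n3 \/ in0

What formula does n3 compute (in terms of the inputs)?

n1 = ~(in1 xor in0)
n3 = ~(n1 \/ in0) = ~((~(in1 xor in0)) \/ in0)

~((~(in1 xor in0)) \/ in0)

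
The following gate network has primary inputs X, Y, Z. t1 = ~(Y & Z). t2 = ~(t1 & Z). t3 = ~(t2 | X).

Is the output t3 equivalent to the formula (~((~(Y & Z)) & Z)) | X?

No

t1 = ~(Y & Z)
t2 = ~(t1 & Z) = ~((~(Y & Z)) & Z)
t3 = ~(t2 | X) = ~((~((~(Y & Z)) & Z)) | X)
At X=0, Y=0, Z=0: circuit gives 0, formula gives 1.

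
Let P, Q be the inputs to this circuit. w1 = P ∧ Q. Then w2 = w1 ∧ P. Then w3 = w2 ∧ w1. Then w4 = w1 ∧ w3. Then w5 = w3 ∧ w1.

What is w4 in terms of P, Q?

w1 = P ∧ Q
w2 = w1 ∧ P = (P ∧ Q) ∧ P
w3 = w2 ∧ w1 = ((P ∧ Q) ∧ P) ∧ (P ∧ Q)
w4 = w1 ∧ w3 = (P ∧ Q) ∧ (((P ∧ Q) ∧ P) ∧ (P ∧ Q))

(P ∧ Q) ∧ (((P ∧ Q) ∧ P) ∧ (P ∧ Q))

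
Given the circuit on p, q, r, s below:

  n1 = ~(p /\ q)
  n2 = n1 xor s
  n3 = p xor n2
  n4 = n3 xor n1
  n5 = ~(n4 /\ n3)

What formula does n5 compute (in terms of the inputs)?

~(((p xor ((~(p /\ q)) xor s)) xor (~(p /\ q))) /\ (p xor ((~(p /\ q)) xor s)))

n1 = ~(p /\ q)
n2 = n1 xor s = (~(p /\ q)) xor s
n3 = p xor n2 = p xor ((~(p /\ q)) xor s)
n4 = n3 xor n1 = (p xor ((~(p /\ q)) xor s)) xor (~(p /\ q))
n5 = ~(n4 /\ n3) = ~(((p xor ((~(p /\ q)) xor s)) xor (~(p /\ q))) /\ (p xor ((~(p /\ q)) xor s)))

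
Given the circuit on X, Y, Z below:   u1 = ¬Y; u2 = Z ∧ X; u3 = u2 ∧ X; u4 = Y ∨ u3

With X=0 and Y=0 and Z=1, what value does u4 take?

0

u2 = 1 ∧ 0 = 0
u3 = 0 ∧ 0 = 0
u4 = 0 ∨ 0 = 0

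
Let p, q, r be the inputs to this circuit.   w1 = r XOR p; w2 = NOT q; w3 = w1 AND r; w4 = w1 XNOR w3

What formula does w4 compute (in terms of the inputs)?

w1 = r XOR p
w3 = w1 AND r = (r XOR p) AND r
w4 = w1 XNOR w3 = (r XOR p) XNOR ((r XOR p) AND r)

(r XOR p) XNOR ((r XOR p) AND r)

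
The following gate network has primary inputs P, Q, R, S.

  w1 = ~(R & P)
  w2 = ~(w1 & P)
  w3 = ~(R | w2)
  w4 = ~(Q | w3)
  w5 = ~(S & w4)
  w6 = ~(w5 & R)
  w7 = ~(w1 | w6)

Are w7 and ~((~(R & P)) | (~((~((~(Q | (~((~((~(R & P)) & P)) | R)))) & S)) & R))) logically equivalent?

w1 = ~(R & P)
w2 = ~(w1 & P) = ~((~(R & P)) & P)
w3 = ~(R | w2) = ~(R | (~((~(R & P)) & P)))
w4 = ~(Q | w3) = ~(Q | (~(R | (~((~(R & P)) & P)))))
w5 = ~(S & w4) = ~(S & (~(Q | (~(R | (~((~(R & P)) & P)))))))
w6 = ~(w5 & R) = ~((~(S & (~(Q | (~(R | (~((~(R & P)) & P)))))))) & R)
w7 = ~(w1 | w6) = ~((~(R & P)) | (~((~(S & (~(Q | (~(R | (~((~(R & P)) & P)))))))) & R)))
At P=0, Q=0, R=0, S=0: circuit gives 0, formula gives 0.
At P=1, Q=0, R=1, S=0: circuit gives 1, formula gives 1.
Agrees on all 16 inputs.

Yes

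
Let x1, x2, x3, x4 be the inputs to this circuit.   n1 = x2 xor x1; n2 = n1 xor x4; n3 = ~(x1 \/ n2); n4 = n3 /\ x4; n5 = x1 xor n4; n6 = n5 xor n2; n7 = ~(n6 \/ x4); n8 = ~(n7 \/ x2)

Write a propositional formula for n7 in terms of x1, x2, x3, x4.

n1 = x2 xor x1
n2 = n1 xor x4 = (x2 xor x1) xor x4
n3 = ~(x1 \/ n2) = ~(x1 \/ ((x2 xor x1) xor x4))
n4 = n3 /\ x4 = (~(x1 \/ ((x2 xor x1) xor x4))) /\ x4
n5 = x1 xor n4 = x1 xor ((~(x1 \/ ((x2 xor x1) xor x4))) /\ x4)
n6 = n5 xor n2 = (x1 xor ((~(x1 \/ ((x2 xor x1) xor x4))) /\ x4)) xor ((x2 xor x1) xor x4)
n7 = ~(n6 \/ x4) = ~(((x1 xor ((~(x1 \/ ((x2 xor x1) xor x4))) /\ x4)) xor ((x2 xor x1) xor x4)) \/ x4)

~(((x1 xor ((~(x1 \/ ((x2 xor x1) xor x4))) /\ x4)) xor ((x2 xor x1) xor x4)) \/ x4)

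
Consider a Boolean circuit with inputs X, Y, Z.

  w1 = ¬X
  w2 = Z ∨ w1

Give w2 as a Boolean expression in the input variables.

Z ∨ ¬X

w1 = ¬X
w2 = Z ∨ w1 = Z ∨ ¬X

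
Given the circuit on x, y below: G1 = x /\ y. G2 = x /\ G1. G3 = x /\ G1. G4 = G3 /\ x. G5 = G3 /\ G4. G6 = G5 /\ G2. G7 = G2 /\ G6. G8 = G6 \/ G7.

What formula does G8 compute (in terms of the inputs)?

(((x /\ (x /\ y)) /\ ((x /\ (x /\ y)) /\ x)) /\ (x /\ (x /\ y))) \/ ((x /\ (x /\ y)) /\ (((x /\ (x /\ y)) /\ ((x /\ (x /\ y)) /\ x)) /\ (x /\ (x /\ y))))

G1 = x /\ y
G2 = x /\ G1 = x /\ (x /\ y)
G3 = x /\ G1 = x /\ (x /\ y)
G4 = G3 /\ x = (x /\ (x /\ y)) /\ x
G5 = G3 /\ G4 = (x /\ (x /\ y)) /\ ((x /\ (x /\ y)) /\ x)
G6 = G5 /\ G2 = ((x /\ (x /\ y)) /\ ((x /\ (x /\ y)) /\ x)) /\ (x /\ (x /\ y))
G7 = G2 /\ G6 = (x /\ (x /\ y)) /\ (((x /\ (x /\ y)) /\ ((x /\ (x /\ y)) /\ x)) /\ (x /\ (x /\ y)))
G8 = G6 \/ G7 = (((x /\ (x /\ y)) /\ ((x /\ (x /\ y)) /\ x)) /\ (x /\ (x /\ y))) \/ ((x /\ (x /\ y)) /\ (((x /\ (x /\ y)) /\ ((x /\ (x /\ y)) /\ x)) /\ (x /\ (x /\ y))))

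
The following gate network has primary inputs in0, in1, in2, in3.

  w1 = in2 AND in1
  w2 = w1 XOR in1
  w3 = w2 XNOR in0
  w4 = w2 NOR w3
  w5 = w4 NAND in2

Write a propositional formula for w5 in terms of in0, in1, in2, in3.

(((in2 AND in1) XOR in1) NOR (((in2 AND in1) XOR in1) XNOR in0)) NAND in2

w1 = in2 AND in1
w2 = w1 XOR in1 = (in2 AND in1) XOR in1
w3 = w2 XNOR in0 = ((in2 AND in1) XOR in1) XNOR in0
w4 = w2 NOR w3 = ((in2 AND in1) XOR in1) NOR (((in2 AND in1) XOR in1) XNOR in0)
w5 = w4 NAND in2 = (((in2 AND in1) XOR in1) NOR (((in2 AND in1) XOR in1) XNOR in0)) NAND in2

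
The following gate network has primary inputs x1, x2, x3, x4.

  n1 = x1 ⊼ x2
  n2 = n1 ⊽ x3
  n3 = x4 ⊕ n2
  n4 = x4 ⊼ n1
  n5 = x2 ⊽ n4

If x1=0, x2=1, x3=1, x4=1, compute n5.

n1 = 0 ⊼ 1 = 1
n4 = 1 ⊼ 1 = 0
n5 = 1 ⊽ 0 = 0

0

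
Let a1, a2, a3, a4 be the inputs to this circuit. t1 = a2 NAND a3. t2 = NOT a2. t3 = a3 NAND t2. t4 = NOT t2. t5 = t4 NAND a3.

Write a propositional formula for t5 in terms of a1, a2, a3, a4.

t2 = NOT a2
t4 = NOT t2 = NOT NOT a2
t5 = t4 NAND a3 = NOT NOT a2 NAND a3

NOT NOT a2 NAND a3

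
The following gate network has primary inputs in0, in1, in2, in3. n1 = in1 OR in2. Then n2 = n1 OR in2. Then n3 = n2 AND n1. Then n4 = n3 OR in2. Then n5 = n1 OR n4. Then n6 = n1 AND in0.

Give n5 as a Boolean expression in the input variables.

(in1 OR in2) OR ((((in1 OR in2) OR in2) AND (in1 OR in2)) OR in2)

n1 = in1 OR in2
n2 = n1 OR in2 = (in1 OR in2) OR in2
n3 = n2 AND n1 = ((in1 OR in2) OR in2) AND (in1 OR in2)
n4 = n3 OR in2 = (((in1 OR in2) OR in2) AND (in1 OR in2)) OR in2
n5 = n1 OR n4 = (in1 OR in2) OR ((((in1 OR in2) OR in2) AND (in1 OR in2)) OR in2)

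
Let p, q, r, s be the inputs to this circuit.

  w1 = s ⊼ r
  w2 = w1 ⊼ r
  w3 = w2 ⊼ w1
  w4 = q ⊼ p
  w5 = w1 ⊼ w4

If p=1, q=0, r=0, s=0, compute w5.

w1 = 0 ⊼ 0 = 1
w4 = 0 ⊼ 1 = 1
w5 = 1 ⊼ 1 = 0

0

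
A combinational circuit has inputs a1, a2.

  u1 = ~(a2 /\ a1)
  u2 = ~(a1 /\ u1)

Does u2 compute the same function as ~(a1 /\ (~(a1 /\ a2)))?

u1 = ~(a2 /\ a1)
u2 = ~(a1 /\ u1) = ~(a1 /\ (~(a2 /\ a1)))
At a1=1, a2=0: circuit gives 0, formula gives 0.
At a1=0, a2=0: circuit gives 1, formula gives 1.
Agrees on all 4 inputs.

Yes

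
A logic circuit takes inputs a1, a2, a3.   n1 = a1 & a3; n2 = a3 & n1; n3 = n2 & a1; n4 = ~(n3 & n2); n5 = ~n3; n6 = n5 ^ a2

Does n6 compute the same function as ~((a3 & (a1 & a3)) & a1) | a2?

n1 = a1 & a3
n2 = a3 & n1 = a3 & (a1 & a3)
n3 = n2 & a1 = (a3 & (a1 & a3)) & a1
n5 = ~n3 = ~((a3 & (a1 & a3)) & a1)
n6 = n5 ^ a2 = ~((a3 & (a1 & a3)) & a1) ^ a2
At a1=0, a2=1, a3=0: circuit gives 0, formula gives 1.

No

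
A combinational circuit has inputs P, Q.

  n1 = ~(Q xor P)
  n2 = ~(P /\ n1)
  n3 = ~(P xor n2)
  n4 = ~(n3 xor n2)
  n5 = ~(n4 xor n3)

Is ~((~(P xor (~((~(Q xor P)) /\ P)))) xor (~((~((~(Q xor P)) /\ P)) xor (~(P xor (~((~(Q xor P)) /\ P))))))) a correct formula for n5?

n1 = ~(Q xor P)
n2 = ~(P /\ n1) = ~(P /\ (~(Q xor P)))
n3 = ~(P xor n2) = ~(P xor (~(P /\ (~(Q xor P)))))
n4 = ~(n3 xor n2) = ~((~(P xor (~(P /\ (~(Q xor P)))))) xor (~(P /\ (~(Q xor P)))))
n5 = ~(n4 xor n3) = ~((~((~(P xor (~(P /\ (~(Q xor P)))))) xor (~(P /\ (~(Q xor P)))))) xor (~(P xor (~(P /\ (~(Q xor P)))))))
At P=1, Q=1: circuit gives 0, formula gives 0.
At P=0, Q=0: circuit gives 1, formula gives 1.
Agrees on all 4 inputs.

Yes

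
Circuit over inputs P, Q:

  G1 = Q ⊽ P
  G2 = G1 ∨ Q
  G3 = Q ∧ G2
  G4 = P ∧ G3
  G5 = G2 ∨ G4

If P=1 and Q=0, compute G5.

0

G1 = 0 ⊽ 1 = 0
G2 = 0 ∨ 0 = 0
G3 = 0 ∧ 0 = 0
G4 = 1 ∧ 0 = 0
G5 = 0 ∨ 0 = 0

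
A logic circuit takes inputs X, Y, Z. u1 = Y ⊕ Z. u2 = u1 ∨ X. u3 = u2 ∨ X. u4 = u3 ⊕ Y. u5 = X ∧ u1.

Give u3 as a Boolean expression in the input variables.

((Y ⊕ Z) ∨ X) ∨ X

u1 = Y ⊕ Z
u2 = u1 ∨ X = (Y ⊕ Z) ∨ X
u3 = u2 ∨ X = ((Y ⊕ Z) ∨ X) ∨ X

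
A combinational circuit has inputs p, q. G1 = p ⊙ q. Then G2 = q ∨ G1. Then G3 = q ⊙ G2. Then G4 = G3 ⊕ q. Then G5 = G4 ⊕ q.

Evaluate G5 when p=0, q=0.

G1 = 0 ⊙ 0 = 1
G2 = 0 ∨ 1 = 1
G3 = 0 ⊙ 1 = 0
G4 = 0 ⊕ 0 = 0
G5 = 0 ⊕ 0 = 0

0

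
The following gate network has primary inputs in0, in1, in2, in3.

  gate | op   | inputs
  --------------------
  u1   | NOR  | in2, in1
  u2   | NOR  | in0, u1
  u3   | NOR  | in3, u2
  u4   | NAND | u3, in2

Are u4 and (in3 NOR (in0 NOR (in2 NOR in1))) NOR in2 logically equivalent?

u1 = in2 NOR in1
u2 = in0 NOR u1 = in0 NOR (in2 NOR in1)
u3 = in3 NOR u2 = in3 NOR (in0 NOR (in2 NOR in1))
u4 = u3 NAND in2 = (in3 NOR (in0 NOR (in2 NOR in1))) NAND in2
At in0=0, in1=0, in2=0, in3=0: circuit gives 1, formula gives 0.

No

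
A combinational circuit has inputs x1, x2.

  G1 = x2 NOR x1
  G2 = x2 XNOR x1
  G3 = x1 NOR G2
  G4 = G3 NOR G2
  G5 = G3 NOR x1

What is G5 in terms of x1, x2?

(x1 NOR (x2 XNOR x1)) NOR x1

G2 = x2 XNOR x1
G3 = x1 NOR G2 = x1 NOR (x2 XNOR x1)
G5 = G3 NOR x1 = (x1 NOR (x2 XNOR x1)) NOR x1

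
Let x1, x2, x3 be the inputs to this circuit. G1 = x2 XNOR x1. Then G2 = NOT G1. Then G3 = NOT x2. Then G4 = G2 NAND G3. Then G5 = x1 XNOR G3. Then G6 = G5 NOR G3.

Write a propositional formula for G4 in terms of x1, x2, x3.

NOT (x2 XNOR x1) NAND NOT x2

G1 = x2 XNOR x1
G2 = NOT G1 = NOT (x2 XNOR x1)
G3 = NOT x2
G4 = G2 NAND G3 = NOT (x2 XNOR x1) NAND NOT x2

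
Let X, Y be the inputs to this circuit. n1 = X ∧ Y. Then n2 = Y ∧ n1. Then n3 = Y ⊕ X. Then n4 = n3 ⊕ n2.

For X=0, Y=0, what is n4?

n1 = 0 ∧ 0 = 0
n2 = 0 ∧ 0 = 0
n3 = 0 ⊕ 0 = 0
n4 = 0 ⊕ 0 = 0

0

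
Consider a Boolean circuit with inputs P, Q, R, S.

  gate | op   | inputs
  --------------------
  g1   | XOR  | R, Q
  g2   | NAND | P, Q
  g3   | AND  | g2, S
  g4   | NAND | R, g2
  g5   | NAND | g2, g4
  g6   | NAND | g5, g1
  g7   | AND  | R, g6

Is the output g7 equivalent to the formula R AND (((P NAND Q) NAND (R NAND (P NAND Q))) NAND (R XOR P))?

No

g1 = R XOR Q
g2 = P NAND Q
g4 = R NAND g2 = R NAND (P NAND Q)
g5 = g2 NAND g4 = (P NAND Q) NAND (R NAND (P NAND Q))
g6 = g5 NAND g1 = ((P NAND Q) NAND (R NAND (P NAND Q))) NAND (R XOR Q)
g7 = R AND g6 = R AND (((P NAND Q) NAND (R NAND (P NAND Q))) NAND (R XOR Q))
At P=0, Q=1, R=1, S=0: circuit gives 1, formula gives 0.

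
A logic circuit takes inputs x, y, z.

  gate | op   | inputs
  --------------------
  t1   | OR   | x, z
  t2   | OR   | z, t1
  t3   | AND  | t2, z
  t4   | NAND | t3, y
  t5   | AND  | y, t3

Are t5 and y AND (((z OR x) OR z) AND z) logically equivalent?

Yes

t1 = x OR z
t2 = z OR t1 = z OR (x OR z)
t3 = t2 AND z = (z OR (x OR z)) AND z
t5 = y AND t3 = y AND ((z OR (x OR z)) AND z)
At x=0, y=0, z=0: circuit gives 0, formula gives 0.
At x=0, y=1, z=1: circuit gives 1, formula gives 1.
Agrees on all 8 inputs.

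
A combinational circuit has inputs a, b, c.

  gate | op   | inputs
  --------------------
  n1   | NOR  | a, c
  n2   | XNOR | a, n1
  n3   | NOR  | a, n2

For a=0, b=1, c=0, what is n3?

1

n1 = 0 NOR 0 = 1
n2 = 0 XNOR 1 = 0
n3 = 0 NOR 0 = 1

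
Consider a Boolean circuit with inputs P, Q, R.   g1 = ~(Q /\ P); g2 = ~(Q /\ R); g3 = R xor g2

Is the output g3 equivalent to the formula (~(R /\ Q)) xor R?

g2 = ~(Q /\ R)
g3 = R xor g2 = R xor (~(Q /\ R))
At P=0, Q=0, R=1: circuit gives 0, formula gives 0.
At P=0, Q=0, R=0: circuit gives 1, formula gives 1.
Agrees on all 8 inputs.

Yes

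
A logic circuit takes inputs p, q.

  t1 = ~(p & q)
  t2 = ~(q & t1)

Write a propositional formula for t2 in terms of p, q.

t1 = ~(p & q)
t2 = ~(q & t1) = ~(q & (~(p & q)))

~(q & (~(p & q)))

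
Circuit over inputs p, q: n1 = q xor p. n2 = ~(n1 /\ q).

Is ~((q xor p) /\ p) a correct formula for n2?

n1 = q xor p
n2 = ~(n1 /\ q) = ~((q xor p) /\ q)
At p=0, q=1: circuit gives 0, formula gives 1.

No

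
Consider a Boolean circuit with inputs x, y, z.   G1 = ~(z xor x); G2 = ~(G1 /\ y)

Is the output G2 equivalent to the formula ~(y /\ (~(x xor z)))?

Yes

G1 = ~(z xor x)
G2 = ~(G1 /\ y) = ~((~(z xor x)) /\ y)
At x=0, y=1, z=0: circuit gives 0, formula gives 0.
At x=0, y=0, z=0: circuit gives 1, formula gives 1.
Agrees on all 8 inputs.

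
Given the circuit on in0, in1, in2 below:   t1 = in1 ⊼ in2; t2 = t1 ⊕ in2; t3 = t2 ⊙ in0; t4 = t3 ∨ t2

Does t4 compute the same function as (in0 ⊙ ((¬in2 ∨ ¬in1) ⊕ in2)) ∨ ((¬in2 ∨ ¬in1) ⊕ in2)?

t1 = in1 ⊼ in2
t2 = t1 ⊕ in2 = (in1 ⊼ in2) ⊕ in2
t3 = t2 ⊙ in0 = ((in1 ⊼ in2) ⊕ in2) ⊙ in0
t4 = t3 ∨ t2 = (((in1 ⊼ in2) ⊕ in2) ⊙ in0) ∨ ((in1 ⊼ in2) ⊕ in2)
At in0=1, in1=0, in2=1: circuit gives 0, formula gives 0.
At in0=0, in1=0, in2=0: circuit gives 1, formula gives 1.
Agrees on all 8 inputs.

Yes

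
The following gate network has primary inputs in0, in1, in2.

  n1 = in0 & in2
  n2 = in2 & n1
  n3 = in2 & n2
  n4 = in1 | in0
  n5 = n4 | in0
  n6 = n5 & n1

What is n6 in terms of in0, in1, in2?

n1 = in0 & in2
n4 = in1 | in0
n5 = n4 | in0 = (in1 | in0) | in0
n6 = n5 & n1 = ((in1 | in0) | in0) & (in0 & in2)

((in1 | in0) | in0) & (in0 & in2)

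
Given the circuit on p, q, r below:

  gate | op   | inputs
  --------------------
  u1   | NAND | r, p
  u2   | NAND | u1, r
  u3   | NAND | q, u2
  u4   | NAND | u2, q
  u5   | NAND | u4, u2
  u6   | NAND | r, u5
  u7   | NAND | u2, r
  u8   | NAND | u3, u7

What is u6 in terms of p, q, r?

r NAND ((((r NAND p) NAND r) NAND q) NAND ((r NAND p) NAND r))

u1 = r NAND p
u2 = u1 NAND r = (r NAND p) NAND r
u4 = u2 NAND q = ((r NAND p) NAND r) NAND q
u5 = u4 NAND u2 = (((r NAND p) NAND r) NAND q) NAND ((r NAND p) NAND r)
u6 = r NAND u5 = r NAND ((((r NAND p) NAND r) NAND q) NAND ((r NAND p) NAND r))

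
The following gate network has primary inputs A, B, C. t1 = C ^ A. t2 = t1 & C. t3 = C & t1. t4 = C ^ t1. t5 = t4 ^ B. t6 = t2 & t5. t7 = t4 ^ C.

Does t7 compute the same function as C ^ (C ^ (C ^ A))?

t1 = C ^ A
t4 = C ^ t1 = C ^ (C ^ A)
t7 = t4 ^ C = (C ^ (C ^ A)) ^ C
At A=0, B=0, C=0: circuit gives 0, formula gives 0.
At A=0, B=0, C=1: circuit gives 1, formula gives 1.
Agrees on all 8 inputs.

Yes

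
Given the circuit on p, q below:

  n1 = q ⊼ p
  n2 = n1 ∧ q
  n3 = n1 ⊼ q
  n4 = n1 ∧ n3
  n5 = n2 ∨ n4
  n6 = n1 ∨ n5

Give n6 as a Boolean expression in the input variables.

n1 = q ⊼ p
n2 = n1 ∧ q = (q ⊼ p) ∧ q
n3 = n1 ⊼ q = (q ⊼ p) ⊼ q
n4 = n1 ∧ n3 = (q ⊼ p) ∧ ((q ⊼ p) ⊼ q)
n5 = n2 ∨ n4 = ((q ⊼ p) ∧ q) ∨ ((q ⊼ p) ∧ ((q ⊼ p) ⊼ q))
n6 = n1 ∨ n5 = (q ⊼ p) ∨ (((q ⊼ p) ∧ q) ∨ ((q ⊼ p) ∧ ((q ⊼ p) ⊼ q)))

(q ⊼ p) ∨ (((q ⊼ p) ∧ q) ∨ ((q ⊼ p) ∧ ((q ⊼ p) ⊼ q)))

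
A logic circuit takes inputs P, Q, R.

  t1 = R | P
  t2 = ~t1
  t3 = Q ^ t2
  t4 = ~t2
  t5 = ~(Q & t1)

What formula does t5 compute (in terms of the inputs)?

t1 = R | P
t5 = ~(Q & t1) = ~(Q & (R | P))

~(Q & (R | P))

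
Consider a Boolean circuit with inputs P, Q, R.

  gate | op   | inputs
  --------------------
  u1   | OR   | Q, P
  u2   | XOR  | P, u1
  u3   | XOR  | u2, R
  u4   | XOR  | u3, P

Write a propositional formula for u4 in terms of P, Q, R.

u1 = Q OR P
u2 = P XOR u1 = P XOR (Q OR P)
u3 = u2 XOR R = (P XOR (Q OR P)) XOR R
u4 = u3 XOR P = ((P XOR (Q OR P)) XOR R) XOR P

((P XOR (Q OR P)) XOR R) XOR P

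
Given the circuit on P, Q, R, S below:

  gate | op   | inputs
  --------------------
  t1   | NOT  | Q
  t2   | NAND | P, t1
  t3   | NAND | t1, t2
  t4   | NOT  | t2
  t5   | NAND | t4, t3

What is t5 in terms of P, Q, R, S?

NOT (P NAND NOT Q) NAND (NOT Q NAND (P NAND NOT Q))

t1 = NOT Q
t2 = P NAND t1 = P NAND NOT Q
t3 = t1 NAND t2 = NOT Q NAND (P NAND NOT Q)
t4 = NOT t2 = NOT (P NAND NOT Q)
t5 = t4 NAND t3 = NOT (P NAND NOT Q) NAND (NOT Q NAND (P NAND NOT Q))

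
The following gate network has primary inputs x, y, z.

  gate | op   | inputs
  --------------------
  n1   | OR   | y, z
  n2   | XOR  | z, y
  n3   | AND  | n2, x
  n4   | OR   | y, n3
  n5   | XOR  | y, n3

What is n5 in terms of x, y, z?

n2 = z XOR y
n3 = n2 AND x = (z XOR y) AND x
n5 = y XOR n3 = y XOR ((z XOR y) AND x)

y XOR ((z XOR y) AND x)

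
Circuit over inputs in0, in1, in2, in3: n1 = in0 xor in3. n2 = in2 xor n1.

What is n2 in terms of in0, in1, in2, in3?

n1 = in0 xor in3
n2 = in2 xor n1 = in2 xor (in0 xor in3)

in2 xor (in0 xor in3)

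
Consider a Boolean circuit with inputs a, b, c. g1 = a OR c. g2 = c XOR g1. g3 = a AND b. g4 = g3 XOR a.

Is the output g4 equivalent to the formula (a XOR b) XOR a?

No

g3 = a AND b
g4 = g3 XOR a = (a AND b) XOR a
At a=0, b=1, c=0: circuit gives 0, formula gives 1.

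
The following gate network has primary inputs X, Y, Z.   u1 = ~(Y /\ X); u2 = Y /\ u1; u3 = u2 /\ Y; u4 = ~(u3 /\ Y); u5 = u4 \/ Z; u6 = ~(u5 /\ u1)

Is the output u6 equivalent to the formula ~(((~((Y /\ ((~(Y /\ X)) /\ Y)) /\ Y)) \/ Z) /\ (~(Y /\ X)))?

u1 = ~(Y /\ X)
u2 = Y /\ u1 = Y /\ (~(Y /\ X))
u3 = u2 /\ Y = (Y /\ (~(Y /\ X))) /\ Y
u4 = ~(u3 /\ Y) = ~(((Y /\ (~(Y /\ X))) /\ Y) /\ Y)
u5 = u4 \/ Z = (~(((Y /\ (~(Y /\ X))) /\ Y) /\ Y)) \/ Z
u6 = ~(u5 /\ u1) = ~(((~(((Y /\ (~(Y /\ X))) /\ Y) /\ Y)) \/ Z) /\ (~(Y /\ X)))
At X=0, Y=0, Z=0: circuit gives 0, formula gives 0.
At X=0, Y=1, Z=0: circuit gives 1, formula gives 1.
Agrees on all 8 inputs.

Yes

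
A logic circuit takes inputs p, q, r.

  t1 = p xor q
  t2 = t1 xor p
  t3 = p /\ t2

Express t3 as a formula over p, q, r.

p /\ ((p xor q) xor p)

t1 = p xor q
t2 = t1 xor p = (p xor q) xor p
t3 = p /\ t2 = p /\ ((p xor q) xor p)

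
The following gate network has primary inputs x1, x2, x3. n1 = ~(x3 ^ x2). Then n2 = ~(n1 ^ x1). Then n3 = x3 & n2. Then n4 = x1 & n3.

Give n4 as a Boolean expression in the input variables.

x1 & (x3 & (~((~(x3 ^ x2)) ^ x1)))

n1 = ~(x3 ^ x2)
n2 = ~(n1 ^ x1) = ~((~(x3 ^ x2)) ^ x1)
n3 = x3 & n2 = x3 & (~((~(x3 ^ x2)) ^ x1))
n4 = x1 & n3 = x1 & (x3 & (~((~(x3 ^ x2)) ^ x1)))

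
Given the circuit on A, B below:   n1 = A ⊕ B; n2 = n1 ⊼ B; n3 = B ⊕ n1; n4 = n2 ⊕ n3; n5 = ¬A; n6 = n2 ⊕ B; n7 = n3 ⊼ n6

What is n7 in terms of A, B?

n1 = A ⊕ B
n2 = n1 ⊼ B = (A ⊕ B) ⊼ B
n3 = B ⊕ n1 = B ⊕ (A ⊕ B)
n6 = n2 ⊕ B = ((A ⊕ B) ⊼ B) ⊕ B
n7 = n3 ⊼ n6 = (B ⊕ (A ⊕ B)) ⊼ (((A ⊕ B) ⊼ B) ⊕ B)

(B ⊕ (A ⊕ B)) ⊼ (((A ⊕ B) ⊼ B) ⊕ B)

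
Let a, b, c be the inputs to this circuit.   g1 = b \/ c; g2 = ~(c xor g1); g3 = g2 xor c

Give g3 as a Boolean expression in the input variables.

g1 = b \/ c
g2 = ~(c xor g1) = ~(c xor (b \/ c))
g3 = g2 xor c = (~(c xor (b \/ c))) xor c

(~(c xor (b \/ c))) xor c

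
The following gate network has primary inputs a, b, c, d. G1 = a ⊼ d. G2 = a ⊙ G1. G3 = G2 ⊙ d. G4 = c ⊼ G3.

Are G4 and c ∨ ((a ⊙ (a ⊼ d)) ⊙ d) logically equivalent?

G1 = a ⊼ d
G2 = a ⊙ G1 = a ⊙ (a ⊼ d)
G3 = G2 ⊙ d = (a ⊙ (a ⊼ d)) ⊙ d
G4 = c ⊼ G3 = c ⊼ ((a ⊙ (a ⊼ d)) ⊙ d)
At a=0, b=0, c=0, d=1: circuit gives 1, formula gives 0.

No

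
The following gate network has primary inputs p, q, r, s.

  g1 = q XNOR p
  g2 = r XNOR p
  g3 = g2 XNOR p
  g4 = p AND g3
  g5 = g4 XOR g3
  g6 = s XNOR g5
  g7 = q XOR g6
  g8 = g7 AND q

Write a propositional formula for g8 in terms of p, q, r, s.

(q XOR (s XNOR ((p AND ((r XNOR p) XNOR p)) XOR ((r XNOR p) XNOR p)))) AND q

g2 = r XNOR p
g3 = g2 XNOR p = (r XNOR p) XNOR p
g4 = p AND g3 = p AND ((r XNOR p) XNOR p)
g5 = g4 XOR g3 = (p AND ((r XNOR p) XNOR p)) XOR ((r XNOR p) XNOR p)
g6 = s XNOR g5 = s XNOR ((p AND ((r XNOR p) XNOR p)) XOR ((r XNOR p) XNOR p))
g7 = q XOR g6 = q XOR (s XNOR ((p AND ((r XNOR p) XNOR p)) XOR ((r XNOR p) XNOR p)))
g8 = g7 AND q = (q XOR (s XNOR ((p AND ((r XNOR p) XNOR p)) XOR ((r XNOR p) XNOR p)))) AND q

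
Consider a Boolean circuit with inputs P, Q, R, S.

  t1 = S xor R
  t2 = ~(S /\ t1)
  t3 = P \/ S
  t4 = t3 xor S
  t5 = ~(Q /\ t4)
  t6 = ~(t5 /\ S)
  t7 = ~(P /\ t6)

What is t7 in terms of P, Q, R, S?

t3 = P \/ S
t4 = t3 xor S = (P \/ S) xor S
t5 = ~(Q /\ t4) = ~(Q /\ ((P \/ S) xor S))
t6 = ~(t5 /\ S) = ~((~(Q /\ ((P \/ S) xor S))) /\ S)
t7 = ~(P /\ t6) = ~(P /\ (~((~(Q /\ ((P \/ S) xor S))) /\ S)))

~(P /\ (~((~(Q /\ ((P \/ S) xor S))) /\ S)))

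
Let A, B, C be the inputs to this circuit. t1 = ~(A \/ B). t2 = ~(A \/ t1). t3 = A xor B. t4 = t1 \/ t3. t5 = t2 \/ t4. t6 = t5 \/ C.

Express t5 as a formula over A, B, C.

(~(A \/ (~(A \/ B)))) \/ ((~(A \/ B)) \/ (A xor B))

t1 = ~(A \/ B)
t2 = ~(A \/ t1) = ~(A \/ (~(A \/ B)))
t3 = A xor B
t4 = t1 \/ t3 = (~(A \/ B)) \/ (A xor B)
t5 = t2 \/ t4 = (~(A \/ (~(A \/ B)))) \/ ((~(A \/ B)) \/ (A xor B))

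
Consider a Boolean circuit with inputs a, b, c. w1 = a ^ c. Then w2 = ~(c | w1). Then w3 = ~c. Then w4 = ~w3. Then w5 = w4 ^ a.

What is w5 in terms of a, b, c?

w3 = ~c
w4 = ~w3 = ~~c
w5 = w4 ^ a = ~~c ^ a

~~c ^ a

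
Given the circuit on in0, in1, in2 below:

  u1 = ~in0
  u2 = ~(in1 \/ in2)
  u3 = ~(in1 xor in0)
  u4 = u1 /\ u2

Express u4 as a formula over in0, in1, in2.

~in0 /\ (~(in1 \/ in2))

u1 = ~in0
u2 = ~(in1 \/ in2)
u4 = u1 /\ u2 = ~in0 /\ (~(in1 \/ in2))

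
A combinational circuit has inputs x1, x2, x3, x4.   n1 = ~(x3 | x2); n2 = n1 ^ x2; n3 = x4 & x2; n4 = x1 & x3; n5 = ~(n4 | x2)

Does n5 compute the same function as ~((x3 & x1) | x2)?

Yes

n4 = x1 & x3
n5 = ~(n4 | x2) = ~((x1 & x3) | x2)
At x1=0, x2=1, x3=0, x4=0: circuit gives 0, formula gives 0.
At x1=0, x2=0, x3=0, x4=0: circuit gives 1, formula gives 1.
Agrees on all 16 inputs.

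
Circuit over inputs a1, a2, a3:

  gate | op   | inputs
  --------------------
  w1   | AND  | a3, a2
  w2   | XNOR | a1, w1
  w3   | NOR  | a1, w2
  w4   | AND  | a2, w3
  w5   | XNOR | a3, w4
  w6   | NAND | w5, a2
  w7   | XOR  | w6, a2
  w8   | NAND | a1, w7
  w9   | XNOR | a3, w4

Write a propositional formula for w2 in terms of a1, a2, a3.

a1 XNOR (a3 AND a2)

w1 = a3 AND a2
w2 = a1 XNOR w1 = a1 XNOR (a3 AND a2)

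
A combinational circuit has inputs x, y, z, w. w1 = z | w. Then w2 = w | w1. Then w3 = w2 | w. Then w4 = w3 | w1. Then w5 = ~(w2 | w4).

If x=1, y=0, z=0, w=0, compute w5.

1

w1 = 0 | 0 = 0
w2 = 0 | 0 = 0
w3 = 0 | 0 = 0
w4 = 0 | 0 = 0
w5 = ~(0 | 0) = 1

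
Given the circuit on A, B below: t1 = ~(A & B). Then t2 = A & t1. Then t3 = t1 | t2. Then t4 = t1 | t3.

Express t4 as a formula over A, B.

(~(A & B)) | ((~(A & B)) | (A & (~(A & B))))

t1 = ~(A & B)
t2 = A & t1 = A & (~(A & B))
t3 = t1 | t2 = (~(A & B)) | (A & (~(A & B)))
t4 = t1 | t3 = (~(A & B)) | ((~(A & B)) | (A & (~(A & B))))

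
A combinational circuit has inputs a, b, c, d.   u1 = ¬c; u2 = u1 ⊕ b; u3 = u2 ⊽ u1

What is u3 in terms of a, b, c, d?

u1 = ¬c
u2 = u1 ⊕ b = ¬c ⊕ b
u3 = u2 ⊽ u1 = (¬c ⊕ b) ⊽ ¬c

(¬c ⊕ b) ⊽ ¬c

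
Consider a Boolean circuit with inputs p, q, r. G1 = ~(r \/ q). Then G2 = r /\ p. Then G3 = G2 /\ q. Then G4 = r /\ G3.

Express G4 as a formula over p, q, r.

r /\ ((r /\ p) /\ q)

G2 = r /\ p
G3 = G2 /\ q = (r /\ p) /\ q
G4 = r /\ G3 = r /\ ((r /\ p) /\ q)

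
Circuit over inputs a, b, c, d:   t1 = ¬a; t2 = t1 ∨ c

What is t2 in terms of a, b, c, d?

t1 = ¬a
t2 = t1 ∨ c = ¬a ∨ c

¬a ∨ c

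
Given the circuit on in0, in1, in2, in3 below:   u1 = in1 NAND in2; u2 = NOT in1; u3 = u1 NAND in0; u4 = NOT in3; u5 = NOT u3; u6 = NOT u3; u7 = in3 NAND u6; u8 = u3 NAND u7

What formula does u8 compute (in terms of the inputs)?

((in1 NAND in2) NAND in0) NAND (in3 NAND NOT ((in1 NAND in2) NAND in0))

u1 = in1 NAND in2
u3 = u1 NAND in0 = (in1 NAND in2) NAND in0
u6 = NOT u3 = NOT ((in1 NAND in2) NAND in0)
u7 = in3 NAND u6 = in3 NAND NOT ((in1 NAND in2) NAND in0)
u8 = u3 NAND u7 = ((in1 NAND in2) NAND in0) NAND (in3 NAND NOT ((in1 NAND in2) NAND in0))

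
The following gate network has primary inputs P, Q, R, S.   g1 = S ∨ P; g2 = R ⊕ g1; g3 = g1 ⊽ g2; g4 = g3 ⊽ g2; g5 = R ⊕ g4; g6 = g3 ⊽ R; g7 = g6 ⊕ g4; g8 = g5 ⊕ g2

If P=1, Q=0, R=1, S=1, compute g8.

0

g1 = 1 ∨ 1 = 1
g2 = 1 ⊕ 1 = 0
g3 = 1 ⊽ 0 = 0
g4 = 0 ⊽ 0 = 1
g5 = 1 ⊕ 1 = 0
g8 = 0 ⊕ 0 = 0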